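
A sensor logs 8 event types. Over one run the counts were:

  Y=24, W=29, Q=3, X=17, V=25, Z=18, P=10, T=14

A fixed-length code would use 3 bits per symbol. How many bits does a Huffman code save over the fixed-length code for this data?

16

Fixed-length: 3 bits × 140 symbols = 420 bits.
Huffman merges:
combine Q(3), P(10) → 13
combine 13, T(14) → 27
combine X(17), Z(18) → 35
combine Y(24), V(25) → 49
combine 27, W(29) → 56
combine 35, 49 → 84
combine 56, 84 → 140
Huffman total = 13 + 27 + 35 + 49 + 56 + 84 + 140 = 404 bits.
Saving = 420 − 404 = 16 bits.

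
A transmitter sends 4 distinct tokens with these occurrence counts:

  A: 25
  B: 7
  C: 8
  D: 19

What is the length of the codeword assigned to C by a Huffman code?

Repeatedly merge the two smallest:
combine B(7), C(8) → 15
combine 15, D(19) → 34
combine A(25), 34 → 59
C sits 3 levels below the root, so its codeword is 3 bits.

3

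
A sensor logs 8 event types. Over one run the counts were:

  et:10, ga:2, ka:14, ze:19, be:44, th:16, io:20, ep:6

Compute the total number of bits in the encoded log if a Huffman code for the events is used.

355

Merge the two smallest weights repeatedly:
merge ga(2) and ep(6): 8
merge 8 and et(10): 18
merge ka(14) and th(16): 30
merge 18 and ze(19): 37
merge io(20) and 30: 50
merge 37 and be(44): 81
merge 50 and 81: 131
The encoded length is the sum of every internal node's weight: 8 + 18 + 30 + 37 + 50 + 81 + 131 = 355 bits.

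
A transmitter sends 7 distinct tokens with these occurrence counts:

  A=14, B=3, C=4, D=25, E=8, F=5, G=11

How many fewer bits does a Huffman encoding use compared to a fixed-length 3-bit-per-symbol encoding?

32

Fixed-length: 3 bits × 70 symbols = 210 bits.
Huffman merges:
B(3) + C(4) → 7
F(5) + 7 → 12
E(8) + G(11) → 19
12 + A(14) → 26
19 + D(25) → 44
26 + 44 → 70
Huffman total = 7 + 12 + 19 + 26 + 44 + 70 = 178 bits.
Saving = 210 − 178 = 32 bits.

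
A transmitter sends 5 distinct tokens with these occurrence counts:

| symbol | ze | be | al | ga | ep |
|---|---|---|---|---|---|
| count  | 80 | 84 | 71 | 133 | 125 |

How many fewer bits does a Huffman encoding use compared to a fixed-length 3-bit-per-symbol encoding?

342

Fixed-length: 3 bits × 493 symbols = 1479 bits.
Huffman merges:
combine al(71), ze(80) → 151
combine be(84), ep(125) → 209
combine ga(133), 151 → 284
combine 209, 284 → 493
Huffman total = 151 + 209 + 284 + 493 = 1137 bits.
Saving = 1479 − 1137 = 342 bits.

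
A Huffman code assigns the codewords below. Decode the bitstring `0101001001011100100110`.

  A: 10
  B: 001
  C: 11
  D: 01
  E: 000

Read left to right; each codeword is recognised as soon as it completes (prefix code):
  01→D | 01→D | 001→B | 001→B | 01→D | 11→C | 001→B | 001→B | 10→A
Decoded message: DDBBDCBBA

DDBBDCBBA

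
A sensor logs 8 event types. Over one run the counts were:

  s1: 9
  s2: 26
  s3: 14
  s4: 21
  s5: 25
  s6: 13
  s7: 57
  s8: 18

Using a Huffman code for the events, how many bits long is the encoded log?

Merge the two smallest weights repeatedly:
s1(9) + s6(13) → 22
s3(14) + s8(18) → 32
s4(21) + 22 → 43
s5(25) + s2(26) → 51
32 + 43 → 75
51 + s7(57) → 108
75 + 108 → 183
Each symbol's bit-cost is frequency × depth; summing gives 514 bits (equivalently 22 + 32 + 43 + 51 + 75 + 108 + 183).

514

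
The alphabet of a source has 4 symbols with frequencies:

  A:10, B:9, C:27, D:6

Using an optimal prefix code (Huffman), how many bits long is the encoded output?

Merge the two smallest weights repeatedly:
combine D(6), B(9) → 15
combine A(10), 15 → 25
combine 25, C(27) → 52
Total encoded bits = sum of merged weights = 15 + 25 + 52 = 92.

92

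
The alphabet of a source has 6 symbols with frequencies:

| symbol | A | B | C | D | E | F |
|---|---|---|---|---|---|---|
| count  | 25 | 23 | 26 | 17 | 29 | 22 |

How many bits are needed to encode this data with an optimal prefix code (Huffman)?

371

Merge the two smallest weights repeatedly:
D(17) + F(22) → 39
B(23) + A(25) → 48
C(26) + E(29) → 55
39 + 48 → 87
55 + 87 → 142
Each symbol's bit-cost is frequency × depth; summing gives 371 bits (equivalently 39 + 48 + 55 + 87 + 142).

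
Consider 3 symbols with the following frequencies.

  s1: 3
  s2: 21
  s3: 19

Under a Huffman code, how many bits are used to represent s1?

2

Build the tree from the bottom:
s1(3) + s3(19) → 22
s2(21) + 22 → 43
The subtree containing s1 is merged 2 times, so code length = 2.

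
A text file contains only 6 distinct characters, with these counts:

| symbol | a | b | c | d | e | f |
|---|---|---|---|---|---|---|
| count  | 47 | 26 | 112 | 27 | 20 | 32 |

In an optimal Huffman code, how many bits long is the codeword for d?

3

Huffman merges, smallest pair first:
combine e(20), b(26) → 46
combine d(27), f(32) → 59
combine 46, a(47) → 93
combine 59, 93 → 152
combine c(112), 152 → 264
d sits 3 levels below the root, so its codeword is 3 bits.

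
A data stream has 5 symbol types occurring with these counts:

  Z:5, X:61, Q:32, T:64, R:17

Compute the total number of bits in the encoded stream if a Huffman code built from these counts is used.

Build the Huffman tree bottom-up:
Z(5) + R(17) → 22
22 + Q(32) → 54
54 + X(61) → 115
T(64) + 115 → 179
The encoded length is the sum of every internal node's weight: 22 + 54 + 115 + 179 = 370 bits.

370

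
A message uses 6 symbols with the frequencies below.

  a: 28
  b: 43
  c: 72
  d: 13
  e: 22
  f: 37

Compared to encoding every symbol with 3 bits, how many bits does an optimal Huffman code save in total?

Fixed-length: 3 bits × 215 symbols = 645 bits.
Huffman merges:
merge d(13) and e(22): 35
merge a(28) and 35: 63
merge f(37) and b(43): 80
merge 63 and c(72): 135
merge 80 and 135: 215
Huffman total = 35 + 63 + 80 + 135 + 215 = 528 bits.
Saving = 645 − 528 = 117 bits.

117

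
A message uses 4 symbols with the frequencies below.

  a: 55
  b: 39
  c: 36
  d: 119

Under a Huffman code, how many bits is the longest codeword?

3

Merge the two lowest-weight nodes at each step:
merge c(36) and b(39): 75
merge a(55) and 75: 130
merge d(119) and 130: 249
The first pair merged (c, b) ends up deepest, at depth 3.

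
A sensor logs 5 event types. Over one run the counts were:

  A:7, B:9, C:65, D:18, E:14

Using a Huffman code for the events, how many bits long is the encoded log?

Greedily combine the two least-frequent nodes:
A(7) + B(9) → 16
E(14) + 16 → 30
D(18) + 30 → 48
48 + C(65) → 113
Total encoded bits = sum of merged weights = 16 + 30 + 48 + 113 = 207.

207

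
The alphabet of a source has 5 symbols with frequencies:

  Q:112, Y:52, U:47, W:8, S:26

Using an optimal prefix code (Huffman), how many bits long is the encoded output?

Build the Huffman tree bottom-up:
combine W(8), S(26) → 34
combine 34, U(47) → 81
combine Y(52), 81 → 133
combine Q(112), 133 → 245
The encoded length is the sum of every internal node's weight: 34 + 81 + 133 + 245 = 493 bits.

493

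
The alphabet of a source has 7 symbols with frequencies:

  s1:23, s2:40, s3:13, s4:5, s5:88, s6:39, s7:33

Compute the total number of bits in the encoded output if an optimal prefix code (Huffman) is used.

606

Greedily combine the two least-frequent nodes:
s4(5) + s3(13) → 18
18 + s1(23) → 41
s7(33) + s6(39) → 72
s2(40) + 41 → 81
72 + 81 → 153
s5(88) + 153 → 241
Total encoded bits = sum of merged weights = 18 + 41 + 72 + 81 + 153 + 241 = 606.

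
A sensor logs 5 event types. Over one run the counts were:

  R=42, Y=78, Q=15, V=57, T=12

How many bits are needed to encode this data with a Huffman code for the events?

426

Greedily combine the two least-frequent nodes:
T(12) + Q(15) → 27
27 + R(42) → 69
V(57) + 69 → 126
Y(78) + 126 → 204
Total encoded bits = sum of merged weights = 27 + 69 + 126 + 204 = 426.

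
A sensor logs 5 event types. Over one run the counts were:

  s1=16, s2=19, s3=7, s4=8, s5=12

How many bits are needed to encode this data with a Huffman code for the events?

Merge the two smallest weights repeatedly:
merge s3(7) and s4(8): 15
merge s5(12) and 15: 27
merge s1(16) and s2(19): 35
merge 27 and 35: 62
The encoded length is the sum of every internal node's weight: 15 + 27 + 35 + 62 = 139 bits.

139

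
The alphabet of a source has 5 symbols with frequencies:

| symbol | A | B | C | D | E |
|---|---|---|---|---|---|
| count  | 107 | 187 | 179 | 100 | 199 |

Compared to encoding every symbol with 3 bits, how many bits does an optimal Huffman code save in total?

565

Fixed-length: 3 bits × 772 symbols = 2316 bits.
Huffman merges:
merge D(100) and A(107): 207
merge C(179) and B(187): 366
merge E(199) and 207: 406
merge 366 and 406: 772
Huffman total = 207 + 366 + 406 + 772 = 1751 bits.
Saving = 2316 − 1751 = 565 bits.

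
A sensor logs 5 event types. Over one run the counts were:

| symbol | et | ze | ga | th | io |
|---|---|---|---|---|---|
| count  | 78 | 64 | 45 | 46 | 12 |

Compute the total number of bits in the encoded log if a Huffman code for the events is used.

Merge the two smallest weights repeatedly:
merge io(12) and ga(45): 57
merge th(46) and 57: 103
merge ze(64) and et(78): 142
merge 103 and 142: 245
The encoded length is the sum of every internal node's weight: 57 + 103 + 142 + 245 = 547 bits.

547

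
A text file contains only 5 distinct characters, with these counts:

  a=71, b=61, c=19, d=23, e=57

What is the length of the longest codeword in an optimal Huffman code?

Merge the two lowest-weight nodes at each step:
combine c(19), d(23) → 42
combine 42, e(57) → 99
combine b(61), a(71) → 132
combine 99, 132 → 231
The rarest symbols sit at the bottom; the longest codeword is 3 bits.

3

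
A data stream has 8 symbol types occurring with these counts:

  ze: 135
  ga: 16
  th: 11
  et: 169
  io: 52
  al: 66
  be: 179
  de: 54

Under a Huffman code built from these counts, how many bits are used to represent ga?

5

Build the tree from the bottom:
th(11) + ga(16) → 27
27 + io(52) → 79
de(54) + al(66) → 120
79 + 120 → 199
ze(135) + et(169) → 304
be(179) + 199 → 378
304 + 378 → 682
The subtree containing ga is merged 5 times, so code length = 5.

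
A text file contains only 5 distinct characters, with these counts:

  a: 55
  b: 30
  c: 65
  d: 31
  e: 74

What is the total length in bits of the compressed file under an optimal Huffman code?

571

Build the Huffman tree bottom-up:
merge b(30) and d(31): 61
merge a(55) and 61: 116
merge c(65) and e(74): 139
merge 116 and 139: 255
The encoded length is the sum of every internal node's weight: 61 + 116 + 139 + 255 = 571 bits.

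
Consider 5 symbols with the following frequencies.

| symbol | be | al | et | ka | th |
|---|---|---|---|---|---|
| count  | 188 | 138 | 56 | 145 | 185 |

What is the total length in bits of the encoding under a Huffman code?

1618

Greedily combine the two least-frequent nodes:
combine et(56), al(138) → 194
combine ka(145), th(185) → 330
combine be(188), 194 → 382
combine 330, 382 → 712
The encoded length is the sum of every internal node's weight: 194 + 330 + 382 + 712 = 1618 bits.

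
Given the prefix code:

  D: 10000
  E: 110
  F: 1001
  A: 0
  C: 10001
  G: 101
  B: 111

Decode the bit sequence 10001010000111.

Read left to right; each codeword is recognised as soon as it completes (prefix code):
  10001→C | 0→A | 10000→D | 111→B
Decoded message: CADB

CADB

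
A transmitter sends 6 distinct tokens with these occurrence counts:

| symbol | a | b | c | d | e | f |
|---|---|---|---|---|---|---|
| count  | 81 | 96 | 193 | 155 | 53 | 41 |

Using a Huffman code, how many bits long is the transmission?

Build the Huffman tree bottom-up:
f(41) + e(53) → 94
a(81) + 94 → 175
b(96) + d(155) → 251
175 + c(193) → 368
251 + 368 → 619
Each symbol's bit-cost is frequency × depth; summing gives 1507 bits (equivalently 94 + 175 + 251 + 368 + 619).

1507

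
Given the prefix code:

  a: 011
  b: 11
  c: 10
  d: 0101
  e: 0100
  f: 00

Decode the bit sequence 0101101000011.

Read left to right; each codeword is recognised as soon as it completes (prefix code):
  0101→d | 10→c | 10→c | 00→f | 011→a
Decoded message: dccfa

dccfa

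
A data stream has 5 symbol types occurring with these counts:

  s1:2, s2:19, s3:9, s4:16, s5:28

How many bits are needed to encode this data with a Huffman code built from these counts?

Merge the two smallest weights repeatedly:
combine s1(2), s3(9) → 11
combine 11, s4(16) → 27
combine s2(19), 27 → 46
combine s5(28), 46 → 74
The encoded length is the sum of every internal node's weight: 11 + 27 + 46 + 74 = 158 bits.

158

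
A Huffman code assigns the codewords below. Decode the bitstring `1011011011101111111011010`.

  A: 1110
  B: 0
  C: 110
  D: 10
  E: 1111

Read left to right; each codeword is recognised as soon as it completes (prefix code):
  10→D | 110→C | 110→C | 1110→A | 1111→E | 1110→A | 110→C | 10→D
Decoded message: DCCAEACD

DCCAEACD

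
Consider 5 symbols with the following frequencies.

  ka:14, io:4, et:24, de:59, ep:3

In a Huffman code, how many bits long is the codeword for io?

4

Repeatedly merge the two smallest:
ep(3) + io(4) → 7
7 + ka(14) → 21
21 + et(24) → 45
45 + de(59) → 104
io's leaf is at depth 4, giving a 4-bit codeword.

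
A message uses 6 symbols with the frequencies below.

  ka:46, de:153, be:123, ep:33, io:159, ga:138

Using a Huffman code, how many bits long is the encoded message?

1585

Build the Huffman tree bottom-up:
merge ep(33) and ka(46): 79
merge 79 and be(123): 202
merge ga(138) and de(153): 291
merge io(159) and 202: 361
merge 291 and 361: 652
Each symbol's bit-cost is frequency × depth; summing gives 1585 bits (equivalently 79 + 202 + 291 + 361 + 652).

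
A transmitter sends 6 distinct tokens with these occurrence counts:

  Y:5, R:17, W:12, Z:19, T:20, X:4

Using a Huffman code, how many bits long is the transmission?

Build the Huffman tree bottom-up:
X(4) + Y(5) → 9
9 + W(12) → 21
R(17) + Z(19) → 36
T(20) + 21 → 41
36 + 41 → 77
Total encoded bits = sum of merged weights = 9 + 21 + 36 + 41 + 77 = 184.

184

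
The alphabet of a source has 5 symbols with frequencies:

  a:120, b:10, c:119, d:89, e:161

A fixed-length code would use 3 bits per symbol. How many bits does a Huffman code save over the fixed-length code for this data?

400

Fixed-length: 3 bits × 499 symbols = 1497 bits.
Huffman merges:
merge b(10) and d(89): 99
merge 99 and c(119): 218
merge a(120) and e(161): 281
merge 218 and 281: 499
Huffman total = 99 + 218 + 281 + 499 = 1097 bits.
Saving = 1497 − 1097 = 400 bits.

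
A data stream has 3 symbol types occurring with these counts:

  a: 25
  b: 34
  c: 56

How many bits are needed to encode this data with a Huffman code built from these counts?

174

Merge the two smallest weights repeatedly:
combine a(25), b(34) → 59
combine c(56), 59 → 115
Each symbol's bit-cost is frequency × depth; summing gives 174 bits (equivalently 59 + 115).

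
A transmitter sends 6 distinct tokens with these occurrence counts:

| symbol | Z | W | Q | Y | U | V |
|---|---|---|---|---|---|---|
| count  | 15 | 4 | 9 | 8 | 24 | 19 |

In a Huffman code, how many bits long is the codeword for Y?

4

Build the tree from the bottom:
W(4) + Y(8) → 12
Q(9) + 12 → 21
Z(15) + V(19) → 34
21 + U(24) → 45
34 + 45 → 79
Y's leaf is at depth 4, giving a 4-bit codeword.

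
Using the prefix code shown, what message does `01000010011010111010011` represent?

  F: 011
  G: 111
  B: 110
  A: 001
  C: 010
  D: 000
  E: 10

CDEFCGCF

Read left to right; each codeword is recognised as soon as it completes (prefix code):
  010→C | 000→D | 10→E | 011→F | 010→C | 111→G | 010→C | 011→F
Decoded message: CDEFCGCF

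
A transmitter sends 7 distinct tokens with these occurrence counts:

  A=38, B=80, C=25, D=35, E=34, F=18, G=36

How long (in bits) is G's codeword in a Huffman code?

Huffman merges, smallest pair first:
combine F(18), C(25) → 43
combine E(34), D(35) → 69
combine G(36), A(38) → 74
combine 43, 69 → 112
combine 74, B(80) → 154
combine 112, 154 → 266
G sits 3 levels below the root, so its codeword is 3 bits.

3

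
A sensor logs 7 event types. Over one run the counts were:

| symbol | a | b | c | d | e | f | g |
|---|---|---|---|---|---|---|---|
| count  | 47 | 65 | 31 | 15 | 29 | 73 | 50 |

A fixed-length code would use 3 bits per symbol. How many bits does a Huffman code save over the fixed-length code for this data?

Fixed-length: 3 bits × 310 symbols = 930 bits.
Huffman merges:
combine d(15), e(29) → 44
combine c(31), 44 → 75
combine a(47), g(50) → 97
combine b(65), f(73) → 138
combine 75, 97 → 172
combine 138, 172 → 310
Huffman total = 44 + 75 + 97 + 138 + 172 + 310 = 836 bits.
Saving = 930 − 836 = 94 bits.

94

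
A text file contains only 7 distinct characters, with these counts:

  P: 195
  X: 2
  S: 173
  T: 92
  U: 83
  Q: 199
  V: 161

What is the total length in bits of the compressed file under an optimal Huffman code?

2406

Build the Huffman tree bottom-up:
X(2) + U(83) → 85
85 + T(92) → 177
V(161) + S(173) → 334
177 + P(195) → 372
Q(199) + 334 → 533
372 + 533 → 905
Total encoded bits = sum of merged weights = 85 + 177 + 334 + 372 + 533 + 905 = 2406.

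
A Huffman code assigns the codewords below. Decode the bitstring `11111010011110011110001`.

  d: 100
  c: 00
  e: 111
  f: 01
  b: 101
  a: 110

Read left to right; each codeword is recognised as soon as it completes (prefix code):
  111→e | 110→a | 100→d | 111→e | 100→d | 111→e | 100→d | 01→f
Decoded message: eadededf

eadededf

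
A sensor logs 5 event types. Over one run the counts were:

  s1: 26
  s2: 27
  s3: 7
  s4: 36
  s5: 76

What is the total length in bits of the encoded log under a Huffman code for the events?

Greedily combine the two least-frequent nodes:
s3(7) + s1(26) → 33
s2(27) + 33 → 60
s4(36) + 60 → 96
s5(76) + 96 → 172
Total encoded bits = sum of merged weights = 33 + 60 + 96 + 172 = 361.

361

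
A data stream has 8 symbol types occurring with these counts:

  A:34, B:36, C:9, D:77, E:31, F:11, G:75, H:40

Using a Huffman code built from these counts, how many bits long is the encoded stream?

Build the Huffman tree bottom-up:
combine C(9), F(11) → 20
combine 20, E(31) → 51
combine A(34), B(36) → 70
combine H(40), 51 → 91
combine 70, G(75) → 145
combine D(77), 91 → 168
combine 145, 168 → 313
Total encoded bits = sum of merged weights = 20 + 51 + 70 + 91 + 145 + 168 + 313 = 858.

858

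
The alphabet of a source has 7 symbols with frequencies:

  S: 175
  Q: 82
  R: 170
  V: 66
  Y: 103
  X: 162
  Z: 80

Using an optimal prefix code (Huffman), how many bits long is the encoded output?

Greedily combine the two least-frequent nodes:
merge V(66) and Z(80): 146
merge Q(82) and Y(103): 185
merge 146 and X(162): 308
merge R(170) and S(175): 345
merge 185 and 308: 493
merge 345 and 493: 838
Total encoded bits = sum of merged weights = 146 + 185 + 308 + 345 + 493 + 838 = 2315.

2315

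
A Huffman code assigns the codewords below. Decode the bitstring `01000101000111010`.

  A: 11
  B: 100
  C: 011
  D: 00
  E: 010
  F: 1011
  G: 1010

EDGDAG

Read left to right; each codeword is recognised as soon as it completes (prefix code):
  010→E | 00→D | 1010→G | 00→D | 11→A | 1010→G
Decoded message: EDGDAG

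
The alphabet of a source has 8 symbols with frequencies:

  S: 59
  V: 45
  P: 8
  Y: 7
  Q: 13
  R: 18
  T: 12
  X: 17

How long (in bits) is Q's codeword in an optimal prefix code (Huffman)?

Huffman merges, smallest pair first:
Y(7) + P(8) → 15
T(12) + Q(13) → 25
15 + X(17) → 32
R(18) + 25 → 43
32 + 43 → 75
V(45) + S(59) → 104
75 + 104 → 179
Q's leaf is at depth 4, giving a 4-bit codeword.

4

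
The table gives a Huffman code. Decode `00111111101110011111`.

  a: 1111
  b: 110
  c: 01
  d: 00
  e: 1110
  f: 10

Read left to right; each codeword is recognised as soon as it completes (prefix code):
  00→d | 1111→a | 1110→e | 1110→e | 01→c | 1111→a
Decoded message: daeeca

daeeca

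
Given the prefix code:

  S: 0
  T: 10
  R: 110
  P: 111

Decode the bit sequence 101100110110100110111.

TRSRRTSRP

Read left to right; each codeword is recognised as soon as it completes (prefix code):
  10→T | 110→R | 0→S | 110→R | 110→R | 10→T | 0→S | 110→R | 111→P
Decoded message: TRSRRTSRP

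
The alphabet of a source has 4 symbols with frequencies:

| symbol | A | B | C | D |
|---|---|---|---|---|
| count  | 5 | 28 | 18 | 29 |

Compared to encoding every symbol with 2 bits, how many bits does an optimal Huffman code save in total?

6

Fixed-length: 2 bits × 80 symbols = 160 bits.
Huffman merges:
merge A(5) and C(18): 23
merge 23 and B(28): 51
merge D(29) and 51: 80
Huffman total = 23 + 51 + 80 = 154 bits.
Saving = 160 − 154 = 6 bits.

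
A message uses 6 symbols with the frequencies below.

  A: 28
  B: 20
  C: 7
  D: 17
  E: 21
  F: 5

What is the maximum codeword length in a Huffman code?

4

Merge the two lowest-weight nodes at each step:
combine F(5), C(7) → 12
combine 12, D(17) → 29
combine B(20), E(21) → 41
combine A(28), 29 → 57
combine 41, 57 → 98
The first pair merged (F, C) ends up deepest, at depth 4.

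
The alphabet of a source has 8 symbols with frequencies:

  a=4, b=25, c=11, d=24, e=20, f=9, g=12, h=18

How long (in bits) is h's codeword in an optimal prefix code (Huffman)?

Repeatedly merge the two smallest:
combine a(4), f(9) → 13
combine c(11), g(12) → 23
combine 13, h(18) → 31
combine e(20), 23 → 43
combine d(24), b(25) → 49
combine 31, 43 → 74
combine 49, 74 → 123
h's leaf is at depth 3, giving a 3-bit codeword.

3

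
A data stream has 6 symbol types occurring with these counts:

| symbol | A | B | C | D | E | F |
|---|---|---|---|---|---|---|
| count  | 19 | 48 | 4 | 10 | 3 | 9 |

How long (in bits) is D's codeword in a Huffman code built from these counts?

3

Huffman merges, smallest pair first:
merge E(3) and C(4): 7
merge 7 and F(9): 16
merge D(10) and 16: 26
merge A(19) and 26: 45
merge 45 and B(48): 93
The subtree containing D is merged 3 times, so code length = 3.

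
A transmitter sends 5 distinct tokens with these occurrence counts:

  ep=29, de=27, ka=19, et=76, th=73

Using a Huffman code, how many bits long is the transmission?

Greedily combine the two least-frequent nodes:
merge ka(19) and de(27): 46
merge ep(29) and 46: 75
merge th(73) and 75: 148
merge et(76) and 148: 224
The encoded length is the sum of every internal node's weight: 46 + 75 + 148 + 224 = 493 bits.

493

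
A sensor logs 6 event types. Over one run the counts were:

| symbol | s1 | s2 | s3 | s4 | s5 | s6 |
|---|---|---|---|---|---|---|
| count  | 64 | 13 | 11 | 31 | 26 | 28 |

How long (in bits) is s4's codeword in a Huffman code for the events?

3

Build the tree from the bottom:
s3(11) + s2(13) → 24
24 + s5(26) → 50
s6(28) + s4(31) → 59
50 + 59 → 109
s1(64) + 109 → 173
s4's leaf is at depth 3, giving a 3-bit codeword.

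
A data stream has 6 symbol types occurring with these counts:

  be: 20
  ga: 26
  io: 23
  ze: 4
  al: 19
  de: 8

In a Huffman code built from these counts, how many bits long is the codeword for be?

2

Repeatedly merge the two smallest:
ze(4) + de(8) → 12
12 + al(19) → 31
be(20) + io(23) → 43
ga(26) + 31 → 57
43 + 57 → 100
The subtree containing be is merged 2 times, so code length = 2.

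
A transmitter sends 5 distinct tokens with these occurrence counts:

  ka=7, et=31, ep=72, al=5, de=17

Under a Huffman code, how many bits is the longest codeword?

Merge the two lowest-weight nodes at each step:
al(5) + ka(7) → 12
12 + de(17) → 29
29 + et(31) → 60
60 + ep(72) → 132
Maximum depth reached is 4.

4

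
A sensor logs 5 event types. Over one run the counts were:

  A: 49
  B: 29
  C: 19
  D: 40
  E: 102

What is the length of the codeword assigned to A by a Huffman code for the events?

Huffman merges, smallest pair first:
C(19) + B(29) → 48
D(40) + 48 → 88
A(49) + 88 → 137
E(102) + 137 → 239
A sits 2 levels below the root, so its codeword is 2 bits.

2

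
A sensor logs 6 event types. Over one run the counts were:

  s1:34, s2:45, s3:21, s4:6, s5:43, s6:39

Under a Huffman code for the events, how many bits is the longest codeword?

Merge the two lowest-weight nodes at each step:
s4(6) + s3(21) → 27
27 + s1(34) → 61
s6(39) + s5(43) → 82
s2(45) + 61 → 106
82 + 106 → 188
The rarest symbols sit at the bottom; the longest codeword is 4 bits.

4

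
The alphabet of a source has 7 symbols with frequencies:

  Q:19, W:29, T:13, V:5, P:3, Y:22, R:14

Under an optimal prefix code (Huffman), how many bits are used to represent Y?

Huffman merges, smallest pair first:
merge P(3) and V(5): 8
merge 8 and T(13): 21
merge R(14) and Q(19): 33
merge 21 and Y(22): 43
merge W(29) and 33: 62
merge 43 and 62: 105
Y sits 2 levels below the root, so its codeword is 2 bits.

2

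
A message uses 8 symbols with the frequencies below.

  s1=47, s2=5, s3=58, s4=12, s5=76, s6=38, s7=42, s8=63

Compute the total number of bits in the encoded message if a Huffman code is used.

956

Merge the two smallest weights repeatedly:
combine s2(5), s4(12) → 17
combine 17, s6(38) → 55
combine s7(42), s1(47) → 89
combine 55, s3(58) → 113
combine s8(63), s5(76) → 139
combine 89, 113 → 202
combine 139, 202 → 341
Each symbol's bit-cost is frequency × depth; summing gives 956 bits (equivalently 17 + 55 + 89 + 113 + 139 + 202 + 341).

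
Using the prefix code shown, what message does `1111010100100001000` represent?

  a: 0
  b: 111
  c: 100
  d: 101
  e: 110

bdaccaaca

Read left to right; each codeword is recognised as soon as it completes (prefix code):
  111→b | 101→d | 0→a | 100→c | 100→c | 0→a | 0→a | 100→c | 0→a
Decoded message: bdaccaaca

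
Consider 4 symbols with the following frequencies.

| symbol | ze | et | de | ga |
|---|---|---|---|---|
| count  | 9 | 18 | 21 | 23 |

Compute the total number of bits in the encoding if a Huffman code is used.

Build the Huffman tree bottom-up:
merge ze(9) and et(18): 27
merge de(21) and ga(23): 44
merge 27 and 44: 71
Each symbol's bit-cost is frequency × depth; summing gives 142 bits (equivalently 27 + 44 + 71).

142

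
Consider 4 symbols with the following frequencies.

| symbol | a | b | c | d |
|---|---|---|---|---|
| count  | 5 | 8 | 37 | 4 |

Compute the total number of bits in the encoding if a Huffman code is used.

Greedily combine the two least-frequent nodes:
d(4) + a(5) → 9
b(8) + 9 → 17
17 + c(37) → 54
Total encoded bits = sum of merged weights = 9 + 17 + 54 = 80.

80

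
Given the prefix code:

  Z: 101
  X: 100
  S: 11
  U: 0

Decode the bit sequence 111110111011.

Read left to right; each codeword is recognised as soon as it completes (prefix code):
  11→S | 11→S | 101→Z | 11→S | 0→U | 11→S
Decoded message: SSZSUS

SSZSUS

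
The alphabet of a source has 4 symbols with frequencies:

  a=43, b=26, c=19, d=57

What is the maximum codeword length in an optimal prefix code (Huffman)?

3

Merge the two lowest-weight nodes at each step:
combine c(19), b(26) → 45
combine a(43), 45 → 88
combine d(57), 88 → 145
The rarest symbols sit at the bottom; the longest codeword is 3 bits.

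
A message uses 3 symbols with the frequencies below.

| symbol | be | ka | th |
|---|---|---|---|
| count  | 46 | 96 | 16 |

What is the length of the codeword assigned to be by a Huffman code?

2

Huffman merges, smallest pair first:
combine th(16), be(46) → 62
combine 62, ka(96) → 158
be's leaf is at depth 2, giving a 2-bit codeword.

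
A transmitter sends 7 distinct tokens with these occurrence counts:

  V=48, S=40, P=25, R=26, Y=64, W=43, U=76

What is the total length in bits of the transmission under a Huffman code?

877

Build the Huffman tree bottom-up:
merge P(25) and R(26): 51
merge S(40) and W(43): 83
merge V(48) and 51: 99
merge Y(64) and U(76): 140
merge 83 and 99: 182
merge 140 and 182: 322
Each symbol's bit-cost is frequency × depth; summing gives 877 bits (equivalently 51 + 83 + 99 + 140 + 182 + 322).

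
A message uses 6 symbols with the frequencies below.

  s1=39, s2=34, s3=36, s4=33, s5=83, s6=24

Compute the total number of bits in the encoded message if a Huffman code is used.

Greedily combine the two least-frequent nodes:
s6(24) + s4(33) → 57
s2(34) + s3(36) → 70
s1(39) + 57 → 96
70 + s5(83) → 153
96 + 153 → 249
Total encoded bits = sum of merged weights = 57 + 70 + 96 + 153 + 249 = 625.

625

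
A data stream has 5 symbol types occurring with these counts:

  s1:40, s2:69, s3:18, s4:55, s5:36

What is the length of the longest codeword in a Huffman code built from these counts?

3

Merge the two lowest-weight nodes at each step:
s3(18) + s5(36) → 54
s1(40) + 54 → 94
s4(55) + s2(69) → 124
94 + 124 → 218
The first pair merged (s3, s5) ends up deepest, at depth 3.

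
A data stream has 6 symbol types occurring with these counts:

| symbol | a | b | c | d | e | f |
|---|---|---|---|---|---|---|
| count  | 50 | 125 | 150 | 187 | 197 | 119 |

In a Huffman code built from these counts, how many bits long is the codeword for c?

Repeatedly merge the two smallest:
combine a(50), f(119) → 169
combine b(125), c(150) → 275
combine 169, d(187) → 356
combine e(197), 275 → 472
combine 356, 472 → 828
c's leaf is at depth 3, giving a 3-bit codeword.

3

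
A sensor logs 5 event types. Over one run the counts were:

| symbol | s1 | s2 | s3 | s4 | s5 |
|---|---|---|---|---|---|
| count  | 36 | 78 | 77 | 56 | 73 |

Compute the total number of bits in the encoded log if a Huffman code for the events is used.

732

Greedily combine the two least-frequent nodes:
s1(36) + s4(56) → 92
s5(73) + s3(77) → 150
s2(78) + 92 → 170
150 + 170 → 320
Each symbol's bit-cost is frequency × depth; summing gives 732 bits (equivalently 92 + 150 + 170 + 320).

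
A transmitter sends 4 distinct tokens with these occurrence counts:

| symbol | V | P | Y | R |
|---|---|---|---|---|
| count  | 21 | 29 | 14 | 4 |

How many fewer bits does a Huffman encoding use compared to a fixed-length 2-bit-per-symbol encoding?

Fixed-length: 2 bits × 68 symbols = 136 bits.
Huffman merges:
combine R(4), Y(14) → 18
combine 18, V(21) → 39
combine P(29), 39 → 68
Huffman total = 18 + 39 + 68 = 125 bits.
Saving = 136 − 125 = 11 bits.

11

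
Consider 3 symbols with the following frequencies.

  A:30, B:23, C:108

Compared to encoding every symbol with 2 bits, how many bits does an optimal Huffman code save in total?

108

Fixed-length: 2 bits × 161 symbols = 322 bits.
Huffman merges:
combine B(23), A(30) → 53
combine 53, C(108) → 161
Huffman total = 53 + 161 = 214 bits.
Saving = 322 − 214 = 108 bits.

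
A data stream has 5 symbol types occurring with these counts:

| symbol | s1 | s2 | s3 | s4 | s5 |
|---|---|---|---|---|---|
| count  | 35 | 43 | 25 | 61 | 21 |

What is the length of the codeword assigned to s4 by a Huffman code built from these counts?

2

Build the tree from the bottom:
s5(21) + s3(25) → 46
s1(35) + s2(43) → 78
46 + s4(61) → 107
78 + 107 → 185
s4's leaf is at depth 2, giving a 2-bit codeword.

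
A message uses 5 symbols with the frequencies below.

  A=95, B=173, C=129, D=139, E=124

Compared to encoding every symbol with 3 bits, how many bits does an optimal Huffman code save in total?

441

Fixed-length: 3 bits × 660 symbols = 1980 bits.
Huffman merges:
combine A(95), E(124) → 219
combine C(129), D(139) → 268
combine B(173), 219 → 392
combine 268, 392 → 660
Huffman total = 219 + 268 + 392 + 660 = 1539 bits.
Saving = 1980 − 1539 = 441 bits.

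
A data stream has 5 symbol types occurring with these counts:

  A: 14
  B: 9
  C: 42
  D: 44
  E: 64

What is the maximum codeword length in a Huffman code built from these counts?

Merge the two lowest-weight nodes at each step:
merge B(9) and A(14): 23
merge 23 and C(42): 65
merge D(44) and E(64): 108
merge 65 and 108: 173
The rarest symbols sit at the bottom; the longest codeword is 3 bits.

3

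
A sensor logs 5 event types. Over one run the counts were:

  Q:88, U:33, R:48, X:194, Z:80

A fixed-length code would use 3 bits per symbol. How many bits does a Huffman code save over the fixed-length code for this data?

Fixed-length: 3 bits × 443 symbols = 1329 bits.
Huffman merges:
combine U(33), R(48) → 81
combine Z(80), 81 → 161
combine Q(88), 161 → 249
combine X(194), 249 → 443
Huffman total = 81 + 161 + 249 + 443 = 934 bits.
Saving = 1329 − 934 = 395 bits.

395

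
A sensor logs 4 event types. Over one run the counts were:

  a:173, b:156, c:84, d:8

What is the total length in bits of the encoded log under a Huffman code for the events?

Greedily combine the two least-frequent nodes:
d(8) + c(84) → 92
92 + b(156) → 248
a(173) + 248 → 421
The encoded length is the sum of every internal node's weight: 92 + 248 + 421 = 761 bits.

761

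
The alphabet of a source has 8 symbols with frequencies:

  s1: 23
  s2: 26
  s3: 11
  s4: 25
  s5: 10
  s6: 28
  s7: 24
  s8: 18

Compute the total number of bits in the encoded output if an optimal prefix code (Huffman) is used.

Merge the two smallest weights repeatedly:
s5(10) + s3(11) → 21
s8(18) + 21 → 39
s1(23) + s7(24) → 47
s4(25) + s2(26) → 51
s6(28) + 39 → 67
47 + 51 → 98
67 + 98 → 165
Total encoded bits = sum of merged weights = 21 + 39 + 47 + 51 + 67 + 98 + 165 = 488.

488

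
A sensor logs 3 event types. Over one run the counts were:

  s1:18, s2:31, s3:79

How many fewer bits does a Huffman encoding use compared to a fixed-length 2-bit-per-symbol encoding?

79

Fixed-length: 2 bits × 128 symbols = 256 bits.
Huffman merges:
merge s1(18) and s2(31): 49
merge 49 and s3(79): 128
Huffman total = 49 + 128 = 177 bits.
Saving = 256 − 177 = 79 bits.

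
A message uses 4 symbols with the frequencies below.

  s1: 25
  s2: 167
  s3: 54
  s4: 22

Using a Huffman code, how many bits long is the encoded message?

Build the Huffman tree bottom-up:
s4(22) + s1(25) → 47
47 + s3(54) → 101
101 + s2(167) → 268
Each symbol's bit-cost is frequency × depth; summing gives 416 bits (equivalently 47 + 101 + 268).

416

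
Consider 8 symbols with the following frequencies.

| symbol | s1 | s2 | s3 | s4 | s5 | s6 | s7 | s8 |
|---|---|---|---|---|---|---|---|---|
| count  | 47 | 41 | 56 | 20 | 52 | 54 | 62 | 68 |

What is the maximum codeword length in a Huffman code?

Merge the two lowest-weight nodes at each step:
merge s4(20) and s2(41): 61
merge s1(47) and s5(52): 99
merge s6(54) and s3(56): 110
merge 61 and s7(62): 123
merge s8(68) and 99: 167
merge 110 and 123: 233
merge 167 and 233: 400
The rarest symbols sit at the bottom; the longest codeword is 4 bits.

4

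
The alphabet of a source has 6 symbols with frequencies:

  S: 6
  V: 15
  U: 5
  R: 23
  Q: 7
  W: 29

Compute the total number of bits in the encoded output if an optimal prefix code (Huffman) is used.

199

Build the Huffman tree bottom-up:
merge U(5) and S(6): 11
merge Q(7) and 11: 18
merge V(15) and 18: 33
merge R(23) and W(29): 52
merge 33 and 52: 85
Total encoded bits = sum of merged weights = 11 + 18 + 33 + 52 + 85 = 199.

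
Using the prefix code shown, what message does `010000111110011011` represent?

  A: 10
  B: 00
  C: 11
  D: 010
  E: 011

DBECAEE

Read left to right; each codeword is recognised as soon as it completes (prefix code):
  010→D | 00→B | 011→E | 11→C | 10→A | 011→E | 011→E
Decoded message: DBECAEE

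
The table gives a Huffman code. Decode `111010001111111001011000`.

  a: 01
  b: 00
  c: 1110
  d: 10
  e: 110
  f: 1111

cdbfcaadb

Read left to right; each codeword is recognised as soon as it completes (prefix code):
  1110→c | 10→d | 00→b | 1111→f | 1110→c | 01→a | 01→a | 10→d | 00→b
Decoded message: cdbfcaadb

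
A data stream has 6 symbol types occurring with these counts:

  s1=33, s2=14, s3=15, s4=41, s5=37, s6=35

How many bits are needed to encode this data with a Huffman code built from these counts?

Build the Huffman tree bottom-up:
combine s2(14), s3(15) → 29
combine 29, s1(33) → 62
combine s6(35), s5(37) → 72
combine s4(41), 62 → 103
combine 72, 103 → 175
Total encoded bits = sum of merged weights = 29 + 62 + 72 + 103 + 175 = 441.

441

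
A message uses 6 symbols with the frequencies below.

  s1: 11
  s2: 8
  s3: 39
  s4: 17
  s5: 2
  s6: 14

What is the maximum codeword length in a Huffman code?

4

Merge the two lowest-weight nodes at each step:
merge s5(2) and s2(8): 10
merge 10 and s1(11): 21
merge s6(14) and s4(17): 31
merge 21 and 31: 52
merge s3(39) and 52: 91
The first pair merged (s5, s2) ends up deepest, at depth 4.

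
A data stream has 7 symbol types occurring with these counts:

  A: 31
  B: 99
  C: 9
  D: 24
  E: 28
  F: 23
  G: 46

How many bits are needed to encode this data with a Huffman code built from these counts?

666

Merge the two smallest weights repeatedly:
C(9) + F(23) → 32
D(24) + E(28) → 52
A(31) + 32 → 63
G(46) + 52 → 98
63 + 98 → 161
B(99) + 161 → 260
Total encoded bits = sum of merged weights = 32 + 52 + 63 + 98 + 161 + 260 = 666.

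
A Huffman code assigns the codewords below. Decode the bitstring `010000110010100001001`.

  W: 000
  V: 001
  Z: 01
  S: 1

ZWZSVZWZV

Read left to right; each codeword is recognised as soon as it completes (prefix code):
  01→Z | 000→W | 01→Z | 1→S | 001→V | 01→Z | 000→W | 01→Z | 001→V
Decoded message: ZWZSVZWZV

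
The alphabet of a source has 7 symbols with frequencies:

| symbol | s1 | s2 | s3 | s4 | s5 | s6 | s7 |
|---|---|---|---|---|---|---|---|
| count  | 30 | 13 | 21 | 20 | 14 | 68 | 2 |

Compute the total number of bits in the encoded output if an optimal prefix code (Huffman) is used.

412

Build the Huffman tree bottom-up:
merge s7(2) and s2(13): 15
merge s5(14) and 15: 29
merge s4(20) and s3(21): 41
merge 29 and s1(30): 59
merge 41 and 59: 100
merge s6(68) and 100: 168
Each symbol's bit-cost is frequency × depth; summing gives 412 bits (equivalently 15 + 29 + 41 + 59 + 100 + 168).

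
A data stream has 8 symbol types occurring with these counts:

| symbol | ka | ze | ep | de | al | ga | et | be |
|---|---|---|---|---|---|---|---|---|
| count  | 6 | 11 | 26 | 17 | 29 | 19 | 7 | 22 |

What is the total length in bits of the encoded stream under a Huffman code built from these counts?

Merge the two smallest weights repeatedly:
combine ka(6), et(7) → 13
combine ze(11), 13 → 24
combine de(17), ga(19) → 36
combine be(22), 24 → 46
combine ep(26), al(29) → 55
combine 36, 46 → 82
combine 55, 82 → 137
The encoded length is the sum of every internal node's weight: 13 + 24 + 36 + 46 + 55 + 82 + 137 = 393 bits.

393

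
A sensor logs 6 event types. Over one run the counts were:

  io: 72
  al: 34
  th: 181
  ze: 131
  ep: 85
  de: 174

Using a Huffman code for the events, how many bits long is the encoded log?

1651

Greedily combine the two least-frequent nodes:
merge al(34) and io(72): 106
merge ep(85) and 106: 191
merge ze(131) and de(174): 305
merge th(181) and 191: 372
merge 305 and 372: 677
The encoded length is the sum of every internal node's weight: 106 + 191 + 305 + 372 + 677 = 1651 bits.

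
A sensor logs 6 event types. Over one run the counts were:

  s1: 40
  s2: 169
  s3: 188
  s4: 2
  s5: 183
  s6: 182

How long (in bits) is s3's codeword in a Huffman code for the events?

Build the tree from the bottom:
merge s4(2) and s1(40): 42
merge 42 and s2(169): 211
merge s6(182) and s5(183): 365
merge s3(188) and 211: 399
merge 365 and 399: 764
The subtree containing s3 is merged 2 times, so code length = 2.

2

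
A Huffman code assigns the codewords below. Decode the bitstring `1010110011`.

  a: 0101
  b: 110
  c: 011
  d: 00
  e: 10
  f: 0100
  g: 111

eebc

Read left to right; each codeword is recognised as soon as it completes (prefix code):
  10→e | 10→e | 110→b | 011→c
Decoded message: eebc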